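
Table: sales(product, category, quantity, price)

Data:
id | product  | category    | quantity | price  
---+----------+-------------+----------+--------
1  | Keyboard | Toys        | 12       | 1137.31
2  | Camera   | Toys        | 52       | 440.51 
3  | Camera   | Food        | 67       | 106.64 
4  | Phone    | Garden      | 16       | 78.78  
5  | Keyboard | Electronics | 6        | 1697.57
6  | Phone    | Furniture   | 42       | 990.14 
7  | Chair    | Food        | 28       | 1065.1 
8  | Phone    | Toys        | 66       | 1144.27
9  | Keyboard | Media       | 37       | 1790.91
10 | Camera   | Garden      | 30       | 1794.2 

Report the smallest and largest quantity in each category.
SELECT category, MIN(quantity), MAX(quantity)
FROM sales
GROUP BY category

Result:
  Electronics: min=6, max=6
  Food: min=28, max=67
  Furniture: min=42, max=42
  Garden: min=16, max=30
  Media: min=37, max=37
  Toys: min=12, max=66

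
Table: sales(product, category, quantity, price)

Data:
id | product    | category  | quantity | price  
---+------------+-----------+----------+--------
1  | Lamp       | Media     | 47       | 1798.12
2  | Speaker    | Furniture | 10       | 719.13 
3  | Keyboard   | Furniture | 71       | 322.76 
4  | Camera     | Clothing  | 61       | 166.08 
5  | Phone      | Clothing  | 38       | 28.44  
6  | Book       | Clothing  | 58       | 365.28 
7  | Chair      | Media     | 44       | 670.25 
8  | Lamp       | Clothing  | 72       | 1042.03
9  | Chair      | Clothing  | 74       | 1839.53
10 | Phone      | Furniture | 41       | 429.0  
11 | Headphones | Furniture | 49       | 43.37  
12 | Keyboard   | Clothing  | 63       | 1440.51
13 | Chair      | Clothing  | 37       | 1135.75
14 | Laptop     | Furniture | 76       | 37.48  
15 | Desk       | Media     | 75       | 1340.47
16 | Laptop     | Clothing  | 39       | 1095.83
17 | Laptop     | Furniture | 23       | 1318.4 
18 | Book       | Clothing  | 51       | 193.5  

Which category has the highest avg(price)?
SELECT category, AVG(price) as val
FROM sales
GROUP BY category
ORDER BY val DESC
LIMIT 1

Result: Media with avg(price) = 1269.61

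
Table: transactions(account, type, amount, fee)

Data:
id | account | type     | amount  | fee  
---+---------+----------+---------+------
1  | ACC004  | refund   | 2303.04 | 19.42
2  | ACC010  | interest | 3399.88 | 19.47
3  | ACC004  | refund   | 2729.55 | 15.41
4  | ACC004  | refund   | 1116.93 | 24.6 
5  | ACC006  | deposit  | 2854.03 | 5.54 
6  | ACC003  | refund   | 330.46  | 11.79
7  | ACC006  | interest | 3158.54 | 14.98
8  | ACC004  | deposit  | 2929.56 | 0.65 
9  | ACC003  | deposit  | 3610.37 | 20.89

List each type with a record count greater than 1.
SELECT type, COUNT(*) as cnt
FROM transactions
GROUP BY type
HAVING COUNT(*) > 1

Result:
  deposit: 3
  interest: 2
  refund: 4

Note: HAVING filters groups after aggregation, WHERE filters rows before.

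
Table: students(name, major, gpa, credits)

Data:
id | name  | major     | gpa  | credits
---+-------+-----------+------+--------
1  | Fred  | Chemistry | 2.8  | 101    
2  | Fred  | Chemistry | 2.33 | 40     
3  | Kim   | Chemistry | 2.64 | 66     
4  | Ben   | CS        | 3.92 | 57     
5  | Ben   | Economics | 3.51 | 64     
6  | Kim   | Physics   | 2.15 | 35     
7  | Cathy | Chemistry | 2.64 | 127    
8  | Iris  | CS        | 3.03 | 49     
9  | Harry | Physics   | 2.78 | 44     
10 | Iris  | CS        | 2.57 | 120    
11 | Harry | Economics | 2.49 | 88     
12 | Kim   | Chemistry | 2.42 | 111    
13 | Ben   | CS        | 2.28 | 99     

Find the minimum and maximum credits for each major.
SELECT major, MIN(credits), MAX(credits)
FROM students
GROUP BY major

Result:
  CS: min=49, max=120
  Chemistry: min=40, max=127
  Economics: min=64, max=88
  Physics: min=35, max=44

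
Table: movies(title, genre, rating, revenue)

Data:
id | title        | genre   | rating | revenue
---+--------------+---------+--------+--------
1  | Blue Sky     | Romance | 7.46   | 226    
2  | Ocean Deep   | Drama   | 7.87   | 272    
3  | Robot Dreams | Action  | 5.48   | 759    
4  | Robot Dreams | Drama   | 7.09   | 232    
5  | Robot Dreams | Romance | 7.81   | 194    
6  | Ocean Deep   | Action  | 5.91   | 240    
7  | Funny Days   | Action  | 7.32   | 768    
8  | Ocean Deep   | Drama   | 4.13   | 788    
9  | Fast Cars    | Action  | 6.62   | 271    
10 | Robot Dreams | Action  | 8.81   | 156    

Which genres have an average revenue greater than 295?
SELECT genre, AVG(revenue)
FROM movies
GROUP BY genre
HAVING AVG(revenue) > 295

Result:
  Action: avg=438.80
  Drama: avg=430.67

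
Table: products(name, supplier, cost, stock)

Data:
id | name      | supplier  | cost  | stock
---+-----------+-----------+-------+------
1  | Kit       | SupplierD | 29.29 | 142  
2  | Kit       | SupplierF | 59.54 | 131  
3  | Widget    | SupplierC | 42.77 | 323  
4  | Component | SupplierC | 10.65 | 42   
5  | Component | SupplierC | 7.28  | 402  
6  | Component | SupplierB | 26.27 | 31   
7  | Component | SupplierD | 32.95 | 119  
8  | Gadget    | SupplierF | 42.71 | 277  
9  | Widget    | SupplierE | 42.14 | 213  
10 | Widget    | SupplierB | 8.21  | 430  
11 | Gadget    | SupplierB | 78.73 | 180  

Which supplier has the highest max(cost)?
SELECT supplier, MAX(cost) as val
FROM products
GROUP BY supplier
ORDER BY val DESC
LIMIT 1

Result: SupplierB with max(cost) = 78.73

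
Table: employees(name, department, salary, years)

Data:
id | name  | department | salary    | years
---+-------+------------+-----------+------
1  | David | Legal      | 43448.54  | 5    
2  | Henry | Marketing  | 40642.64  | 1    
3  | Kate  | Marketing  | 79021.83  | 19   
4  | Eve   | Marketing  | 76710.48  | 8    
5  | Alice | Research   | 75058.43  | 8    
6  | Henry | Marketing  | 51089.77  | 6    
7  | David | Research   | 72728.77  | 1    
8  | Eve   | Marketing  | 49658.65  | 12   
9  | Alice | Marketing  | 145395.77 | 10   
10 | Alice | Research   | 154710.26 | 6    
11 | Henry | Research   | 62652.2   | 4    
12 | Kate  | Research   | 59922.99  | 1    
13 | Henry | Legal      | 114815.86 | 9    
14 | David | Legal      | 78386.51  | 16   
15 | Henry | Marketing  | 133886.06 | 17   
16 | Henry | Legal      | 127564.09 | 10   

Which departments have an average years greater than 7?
SELECT department, AVG(years)
FROM employees
GROUP BY department
HAVING AVG(years) > 7

Result:
  Legal: avg=10.00
  Marketing: avg=10.43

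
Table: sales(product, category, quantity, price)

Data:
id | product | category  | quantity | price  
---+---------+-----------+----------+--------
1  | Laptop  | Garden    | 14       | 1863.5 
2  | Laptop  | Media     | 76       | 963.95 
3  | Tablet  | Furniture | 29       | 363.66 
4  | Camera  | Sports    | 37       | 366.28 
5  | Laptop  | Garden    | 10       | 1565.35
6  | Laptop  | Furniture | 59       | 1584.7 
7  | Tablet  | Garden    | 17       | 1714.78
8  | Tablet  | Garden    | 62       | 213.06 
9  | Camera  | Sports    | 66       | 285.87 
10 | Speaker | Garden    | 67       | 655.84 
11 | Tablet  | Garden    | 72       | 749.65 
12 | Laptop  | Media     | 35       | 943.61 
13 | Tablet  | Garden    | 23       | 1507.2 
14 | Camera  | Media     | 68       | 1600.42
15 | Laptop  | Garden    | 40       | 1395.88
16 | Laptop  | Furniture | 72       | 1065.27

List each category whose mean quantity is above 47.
SELECT category, AVG(quantity)
FROM sales
GROUP BY category
HAVING AVG(quantity) > 47

Result:
  Furniture: avg=53.33
  Media: avg=59.67
  Sports: avg=51.50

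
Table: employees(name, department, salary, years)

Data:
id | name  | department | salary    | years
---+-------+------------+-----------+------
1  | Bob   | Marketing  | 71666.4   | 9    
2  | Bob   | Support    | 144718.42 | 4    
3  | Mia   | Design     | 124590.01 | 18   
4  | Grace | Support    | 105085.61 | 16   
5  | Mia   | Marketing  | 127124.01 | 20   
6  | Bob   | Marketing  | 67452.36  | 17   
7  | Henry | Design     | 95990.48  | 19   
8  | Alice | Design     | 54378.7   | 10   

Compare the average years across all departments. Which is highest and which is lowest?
SELECT department, AVG(years)
FROM employees
GROUP BY department
ORDER BY AVG(years)

All groups:
  Support: 10.00
  Marketing: 15.33
  Design: 15.67

Highest: Design (15.67)
Lowest: Support (10.00)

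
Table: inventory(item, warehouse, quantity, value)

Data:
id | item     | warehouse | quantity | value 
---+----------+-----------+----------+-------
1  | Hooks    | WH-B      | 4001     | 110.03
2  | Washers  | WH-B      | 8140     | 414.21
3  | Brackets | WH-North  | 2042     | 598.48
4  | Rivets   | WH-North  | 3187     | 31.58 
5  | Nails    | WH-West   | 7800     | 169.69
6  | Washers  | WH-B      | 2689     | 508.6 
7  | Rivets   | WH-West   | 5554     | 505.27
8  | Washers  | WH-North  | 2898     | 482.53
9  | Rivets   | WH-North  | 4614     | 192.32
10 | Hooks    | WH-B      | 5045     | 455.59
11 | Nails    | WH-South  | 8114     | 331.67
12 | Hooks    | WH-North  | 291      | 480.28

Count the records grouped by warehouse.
SELECT warehouse, COUNT(*) as count
FROM inventory
GROUP BY warehouse

Result:
  WH-B: 4
  WH-North: 5
  WH-South: 1
  WH-West: 2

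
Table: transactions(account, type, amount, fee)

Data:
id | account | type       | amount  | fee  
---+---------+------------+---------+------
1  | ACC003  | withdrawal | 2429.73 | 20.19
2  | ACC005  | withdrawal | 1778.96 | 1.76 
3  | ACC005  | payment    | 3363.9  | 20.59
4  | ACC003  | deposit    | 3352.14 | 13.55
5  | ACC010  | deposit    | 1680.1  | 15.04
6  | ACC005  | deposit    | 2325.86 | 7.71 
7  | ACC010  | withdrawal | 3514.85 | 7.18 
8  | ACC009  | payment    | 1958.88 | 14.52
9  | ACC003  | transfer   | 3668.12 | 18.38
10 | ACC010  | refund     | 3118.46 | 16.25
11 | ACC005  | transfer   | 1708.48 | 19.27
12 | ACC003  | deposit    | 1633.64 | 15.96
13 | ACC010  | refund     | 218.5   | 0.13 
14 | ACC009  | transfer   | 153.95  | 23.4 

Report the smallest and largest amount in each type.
SELECT type, MIN(amount), MAX(amount)
FROM transactions
GROUP BY type

Result:
  deposit: min=1633.64, max=3352.14
  payment: min=1958.88, max=3363.90
  refund: min=218.50, max=3118.46
  transfer: min=153.95, max=3668.12
  withdrawal: min=1778.96, max=3514.85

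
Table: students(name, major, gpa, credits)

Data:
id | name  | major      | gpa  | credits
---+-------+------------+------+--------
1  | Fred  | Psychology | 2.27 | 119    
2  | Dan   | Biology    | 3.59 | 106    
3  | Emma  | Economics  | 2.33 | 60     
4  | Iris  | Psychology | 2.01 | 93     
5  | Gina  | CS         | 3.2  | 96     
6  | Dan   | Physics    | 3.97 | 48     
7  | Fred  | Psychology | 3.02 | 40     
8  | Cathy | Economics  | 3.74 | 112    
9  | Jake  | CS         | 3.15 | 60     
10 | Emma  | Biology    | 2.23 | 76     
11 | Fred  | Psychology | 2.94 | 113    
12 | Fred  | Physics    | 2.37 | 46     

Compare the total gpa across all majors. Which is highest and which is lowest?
SELECT major, SUM(gpa)
FROM students
GROUP BY major
ORDER BY SUM(gpa)

All groups:
  Biology: 5.82
  Economics: 6.07
  Physics: 6.34
  CS: 6.35
  Psychology: 10.24

Highest: Psychology (10.24)
Lowest: Biology (5.82)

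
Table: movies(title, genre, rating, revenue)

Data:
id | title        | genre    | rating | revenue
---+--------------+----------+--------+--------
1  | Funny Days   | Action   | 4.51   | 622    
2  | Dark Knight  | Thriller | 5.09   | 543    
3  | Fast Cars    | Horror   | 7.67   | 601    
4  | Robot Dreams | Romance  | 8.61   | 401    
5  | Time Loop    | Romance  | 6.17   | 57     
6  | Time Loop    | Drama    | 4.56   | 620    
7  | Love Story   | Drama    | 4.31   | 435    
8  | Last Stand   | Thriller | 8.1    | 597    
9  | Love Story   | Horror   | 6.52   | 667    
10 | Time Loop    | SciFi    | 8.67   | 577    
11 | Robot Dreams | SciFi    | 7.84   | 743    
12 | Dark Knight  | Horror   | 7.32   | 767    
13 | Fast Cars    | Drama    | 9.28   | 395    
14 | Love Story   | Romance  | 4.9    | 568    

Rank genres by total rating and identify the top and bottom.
SELECT genre, SUM(rating)
FROM movies
GROUP BY genre
ORDER BY SUM(rating)

All groups:
  Action: 4.51
  Thriller: 13.19
  SciFi: 16.51
  Drama: 18.15
  Romance: 19.68
  Horror: 21.51

Highest: Horror (21.51)
Lowest: Action (4.51)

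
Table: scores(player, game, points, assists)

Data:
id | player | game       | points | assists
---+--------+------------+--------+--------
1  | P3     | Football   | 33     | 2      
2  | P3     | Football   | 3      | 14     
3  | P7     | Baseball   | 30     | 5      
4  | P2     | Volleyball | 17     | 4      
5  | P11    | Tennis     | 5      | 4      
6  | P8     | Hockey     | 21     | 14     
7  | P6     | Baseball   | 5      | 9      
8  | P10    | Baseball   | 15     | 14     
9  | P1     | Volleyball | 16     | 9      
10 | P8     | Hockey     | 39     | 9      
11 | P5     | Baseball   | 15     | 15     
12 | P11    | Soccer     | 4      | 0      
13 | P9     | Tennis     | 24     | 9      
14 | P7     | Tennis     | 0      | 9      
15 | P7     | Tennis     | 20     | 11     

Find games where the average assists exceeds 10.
SELECT game, AVG(assists)
FROM scores
GROUP BY game
HAVING AVG(assists) > 10

Result:
  Baseball: avg=10.75
  Hockey: avg=11.50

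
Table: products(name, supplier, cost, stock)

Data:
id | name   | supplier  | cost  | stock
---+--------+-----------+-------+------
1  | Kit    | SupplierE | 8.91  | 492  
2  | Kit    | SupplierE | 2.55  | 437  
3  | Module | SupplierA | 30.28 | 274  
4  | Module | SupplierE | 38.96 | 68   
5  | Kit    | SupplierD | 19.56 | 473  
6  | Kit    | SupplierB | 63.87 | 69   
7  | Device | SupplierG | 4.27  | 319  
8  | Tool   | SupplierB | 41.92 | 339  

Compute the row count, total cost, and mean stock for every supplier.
SELECT supplier,
       COUNT(*) as cnt,
       SUM(cost) as total_cost,
       AVG(stock) as avg_stock
FROM products
GROUP BY supplier

Result:
  SupplierA: 1 records, 30.28 total cost, 274.00 avg stock
  SupplierB: 2 records, 105.79 total cost, 204.00 avg stock
  SupplierD: 1 records, 19.56 total cost, 473.00 avg stock
  SupplierE: 3 records, 50.42 total cost, 332.33 avg stock
  SupplierG: 1 records, 4.27 total cost, 319.00 avg stock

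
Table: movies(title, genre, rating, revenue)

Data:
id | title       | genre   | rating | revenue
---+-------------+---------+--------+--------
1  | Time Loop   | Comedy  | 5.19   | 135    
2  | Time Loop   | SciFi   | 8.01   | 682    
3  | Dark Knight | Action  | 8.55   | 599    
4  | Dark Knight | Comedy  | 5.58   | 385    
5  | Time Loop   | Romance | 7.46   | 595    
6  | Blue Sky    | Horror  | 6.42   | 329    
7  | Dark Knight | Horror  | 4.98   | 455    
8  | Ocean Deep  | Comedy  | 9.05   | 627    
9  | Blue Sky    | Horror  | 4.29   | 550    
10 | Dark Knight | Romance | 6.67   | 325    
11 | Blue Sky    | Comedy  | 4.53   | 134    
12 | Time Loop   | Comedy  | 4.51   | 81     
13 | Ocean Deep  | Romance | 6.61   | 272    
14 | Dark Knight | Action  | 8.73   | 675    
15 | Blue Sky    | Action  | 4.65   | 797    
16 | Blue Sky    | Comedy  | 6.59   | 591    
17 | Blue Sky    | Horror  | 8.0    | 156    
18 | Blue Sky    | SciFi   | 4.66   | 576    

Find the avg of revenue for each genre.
SELECT genre, AVG(revenue) as result
FROM movies
GROUP BY genre

Result:
  Action: 690.33
  Comedy: 325.50
  Horror: 372.50
  Romance: 397.33
  SciFi: 629.00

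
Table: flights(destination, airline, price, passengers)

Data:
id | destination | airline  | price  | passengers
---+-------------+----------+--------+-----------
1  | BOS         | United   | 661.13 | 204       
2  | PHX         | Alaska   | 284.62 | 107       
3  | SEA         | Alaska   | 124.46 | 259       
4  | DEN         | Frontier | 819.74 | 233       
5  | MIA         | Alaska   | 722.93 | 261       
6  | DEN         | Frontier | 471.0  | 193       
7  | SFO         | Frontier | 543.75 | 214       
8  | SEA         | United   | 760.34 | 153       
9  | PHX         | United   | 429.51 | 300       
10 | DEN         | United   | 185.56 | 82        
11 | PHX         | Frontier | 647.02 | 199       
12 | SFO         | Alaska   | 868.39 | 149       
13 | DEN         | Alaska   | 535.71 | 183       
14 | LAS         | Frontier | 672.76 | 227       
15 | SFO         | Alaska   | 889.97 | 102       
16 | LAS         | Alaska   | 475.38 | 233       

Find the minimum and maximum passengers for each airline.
SELECT airline, MIN(passengers), MAX(passengers)
FROM flights
GROUP BY airline

Result:
  Alaska: min=102, max=261
  Frontier: min=193, max=233
  United: min=82, max=300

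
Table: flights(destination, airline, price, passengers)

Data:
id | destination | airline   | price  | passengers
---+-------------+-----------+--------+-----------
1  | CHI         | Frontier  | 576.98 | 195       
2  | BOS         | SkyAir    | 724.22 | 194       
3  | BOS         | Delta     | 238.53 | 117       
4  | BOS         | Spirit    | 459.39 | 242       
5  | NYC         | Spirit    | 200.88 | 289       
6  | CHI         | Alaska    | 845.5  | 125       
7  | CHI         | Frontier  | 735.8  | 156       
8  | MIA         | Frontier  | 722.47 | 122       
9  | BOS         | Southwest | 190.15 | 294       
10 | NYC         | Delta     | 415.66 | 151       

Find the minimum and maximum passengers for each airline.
SELECT airline, MIN(passengers), MAX(passengers)
FROM flights
GROUP BY airline

Result:
  Alaska: min=125, max=125
  Delta: min=117, max=151
  Frontier: min=122, max=195
  SkyAir: min=194, max=194
  Southwest: min=294, max=294
  Spirit: min=242, max=289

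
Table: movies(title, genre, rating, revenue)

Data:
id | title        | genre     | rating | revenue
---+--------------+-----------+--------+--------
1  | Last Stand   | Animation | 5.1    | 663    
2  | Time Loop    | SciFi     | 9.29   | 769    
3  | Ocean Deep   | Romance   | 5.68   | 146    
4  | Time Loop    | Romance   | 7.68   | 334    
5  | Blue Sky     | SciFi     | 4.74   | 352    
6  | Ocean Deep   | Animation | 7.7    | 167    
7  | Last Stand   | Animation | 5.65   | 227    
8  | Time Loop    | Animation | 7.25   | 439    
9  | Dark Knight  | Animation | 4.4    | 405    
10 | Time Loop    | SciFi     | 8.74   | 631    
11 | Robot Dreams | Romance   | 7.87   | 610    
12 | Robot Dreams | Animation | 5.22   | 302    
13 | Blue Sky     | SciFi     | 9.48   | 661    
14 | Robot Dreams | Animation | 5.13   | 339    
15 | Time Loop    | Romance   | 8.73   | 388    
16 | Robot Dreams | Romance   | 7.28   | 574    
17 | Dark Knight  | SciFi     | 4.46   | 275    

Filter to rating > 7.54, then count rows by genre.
SELECT genre, COUNT(*)
FROM movies
WHERE rating > 7.54
GROUP BY genre

Note: WHERE filters rows before grouping.

Result:
  Animation: 1
  Romance: 3
  SciFi: 3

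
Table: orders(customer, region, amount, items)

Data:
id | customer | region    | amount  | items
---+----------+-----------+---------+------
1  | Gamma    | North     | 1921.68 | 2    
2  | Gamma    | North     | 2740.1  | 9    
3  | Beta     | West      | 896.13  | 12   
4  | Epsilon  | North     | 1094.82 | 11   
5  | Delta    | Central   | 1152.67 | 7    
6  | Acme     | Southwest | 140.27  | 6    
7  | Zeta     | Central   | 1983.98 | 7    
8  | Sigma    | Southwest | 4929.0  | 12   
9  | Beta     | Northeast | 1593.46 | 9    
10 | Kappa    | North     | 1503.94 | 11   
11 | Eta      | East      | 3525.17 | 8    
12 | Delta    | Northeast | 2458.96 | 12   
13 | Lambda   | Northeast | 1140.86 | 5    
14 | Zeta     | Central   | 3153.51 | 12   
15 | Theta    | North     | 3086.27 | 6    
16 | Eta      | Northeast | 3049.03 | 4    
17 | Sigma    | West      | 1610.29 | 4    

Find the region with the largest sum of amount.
SELECT region, SUM(amount) as val
FROM orders
GROUP BY region
ORDER BY val DESC
LIMIT 1

Result: North with sum(amount) = 10346.81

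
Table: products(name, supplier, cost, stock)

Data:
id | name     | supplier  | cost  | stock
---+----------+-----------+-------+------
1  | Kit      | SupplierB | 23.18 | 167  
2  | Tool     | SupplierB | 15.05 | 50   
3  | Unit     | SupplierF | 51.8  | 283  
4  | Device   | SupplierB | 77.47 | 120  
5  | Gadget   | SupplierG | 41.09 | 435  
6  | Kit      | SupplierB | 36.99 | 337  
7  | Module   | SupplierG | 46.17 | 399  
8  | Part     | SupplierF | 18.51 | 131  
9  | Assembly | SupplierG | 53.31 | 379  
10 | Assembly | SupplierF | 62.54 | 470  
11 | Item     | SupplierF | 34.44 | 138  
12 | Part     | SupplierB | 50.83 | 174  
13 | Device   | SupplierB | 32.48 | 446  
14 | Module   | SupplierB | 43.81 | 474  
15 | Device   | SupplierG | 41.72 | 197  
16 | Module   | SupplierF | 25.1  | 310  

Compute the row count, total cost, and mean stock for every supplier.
SELECT supplier,
       COUNT(*) as cnt,
       SUM(cost) as total_cost,
       AVG(stock) as avg_stock
FROM products
GROUP BY supplier

Result:
  SupplierB: 7 records, 279.81 total cost, 252.57 avg stock
  SupplierF: 5 records, 192.39 total cost, 266.40 avg stock
  SupplierG: 4 records, 182.29 total cost, 352.50 avg stock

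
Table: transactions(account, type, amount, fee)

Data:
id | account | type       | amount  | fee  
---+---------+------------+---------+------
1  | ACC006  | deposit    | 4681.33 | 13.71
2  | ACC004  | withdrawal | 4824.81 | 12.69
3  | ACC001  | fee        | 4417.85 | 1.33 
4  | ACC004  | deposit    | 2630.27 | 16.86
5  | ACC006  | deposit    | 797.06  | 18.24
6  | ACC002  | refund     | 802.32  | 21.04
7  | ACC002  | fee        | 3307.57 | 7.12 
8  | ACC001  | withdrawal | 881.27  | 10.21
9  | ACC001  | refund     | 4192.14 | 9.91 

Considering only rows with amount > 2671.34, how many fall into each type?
SELECT type, COUNT(*)
FROM transactions
WHERE amount > 2671.34
GROUP BY type

Note: WHERE filters rows before grouping.

Result:
  deposit: 1
  fee: 2
  refund: 1
  withdrawal: 1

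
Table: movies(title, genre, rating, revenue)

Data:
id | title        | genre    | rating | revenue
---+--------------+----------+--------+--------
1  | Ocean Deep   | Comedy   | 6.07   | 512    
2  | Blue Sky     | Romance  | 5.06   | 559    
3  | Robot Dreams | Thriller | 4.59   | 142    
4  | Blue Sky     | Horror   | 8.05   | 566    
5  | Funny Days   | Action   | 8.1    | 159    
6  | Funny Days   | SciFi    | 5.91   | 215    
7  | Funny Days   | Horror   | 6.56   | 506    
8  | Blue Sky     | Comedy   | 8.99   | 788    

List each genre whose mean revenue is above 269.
SELECT genre, AVG(revenue)
FROM movies
GROUP BY genre
HAVING AVG(revenue) > 269

Result:
  Comedy: avg=650.00
  Horror: avg=536.00
  Romance: avg=559.00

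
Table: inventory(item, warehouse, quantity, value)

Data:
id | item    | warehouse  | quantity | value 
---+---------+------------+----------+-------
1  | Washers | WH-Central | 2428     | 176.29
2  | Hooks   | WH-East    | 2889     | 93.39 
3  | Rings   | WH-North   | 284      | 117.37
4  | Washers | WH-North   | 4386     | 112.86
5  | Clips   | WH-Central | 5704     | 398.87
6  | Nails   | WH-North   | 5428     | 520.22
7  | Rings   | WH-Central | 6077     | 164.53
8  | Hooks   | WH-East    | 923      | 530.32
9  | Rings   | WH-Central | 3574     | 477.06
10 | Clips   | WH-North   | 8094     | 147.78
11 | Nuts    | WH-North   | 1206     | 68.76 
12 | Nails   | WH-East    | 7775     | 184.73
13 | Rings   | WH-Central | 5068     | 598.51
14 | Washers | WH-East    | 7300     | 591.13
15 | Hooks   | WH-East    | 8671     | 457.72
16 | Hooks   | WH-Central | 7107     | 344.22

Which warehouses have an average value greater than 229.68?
SELECT warehouse, AVG(value)
FROM inventory
GROUP BY warehouse
HAVING AVG(value) > 229.68

Result:
  WH-Central: avg=359.91
  WH-East: avg=371.46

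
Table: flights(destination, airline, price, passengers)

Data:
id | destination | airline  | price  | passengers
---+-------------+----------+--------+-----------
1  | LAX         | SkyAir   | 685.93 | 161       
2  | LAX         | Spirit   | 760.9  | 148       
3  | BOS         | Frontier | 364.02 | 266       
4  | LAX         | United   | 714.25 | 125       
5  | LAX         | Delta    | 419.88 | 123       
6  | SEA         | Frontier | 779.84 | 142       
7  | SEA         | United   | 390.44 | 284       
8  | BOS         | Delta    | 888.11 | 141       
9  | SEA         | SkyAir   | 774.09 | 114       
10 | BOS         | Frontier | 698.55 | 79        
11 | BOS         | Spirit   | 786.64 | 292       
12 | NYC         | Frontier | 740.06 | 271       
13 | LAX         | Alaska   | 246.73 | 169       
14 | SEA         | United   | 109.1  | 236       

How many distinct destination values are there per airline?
SELECT airline, COUNT(DISTINCT destination)
FROM flights
GROUP BY airline

Result:
  Alaska: 1 distinct
  Delta: 2 distinct
  Frontier: 3 distinct
  SkyAir: 2 distinct
  Spirit: 2 distinct
  United: 2 distinct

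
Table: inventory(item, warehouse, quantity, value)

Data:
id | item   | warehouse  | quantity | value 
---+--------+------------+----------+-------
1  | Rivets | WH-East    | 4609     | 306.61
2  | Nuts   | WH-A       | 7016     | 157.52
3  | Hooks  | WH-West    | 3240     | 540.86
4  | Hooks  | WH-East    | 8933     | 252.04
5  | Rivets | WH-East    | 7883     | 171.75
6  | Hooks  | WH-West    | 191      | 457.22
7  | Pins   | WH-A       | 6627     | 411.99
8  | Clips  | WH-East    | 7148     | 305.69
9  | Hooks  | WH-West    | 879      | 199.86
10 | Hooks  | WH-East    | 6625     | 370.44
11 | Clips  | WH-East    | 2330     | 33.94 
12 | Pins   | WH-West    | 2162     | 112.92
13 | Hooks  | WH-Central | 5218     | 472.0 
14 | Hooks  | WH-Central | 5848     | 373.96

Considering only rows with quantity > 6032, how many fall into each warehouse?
SELECT warehouse, COUNT(*)
FROM inventory
WHERE quantity > 6032
GROUP BY warehouse

Note: WHERE filters rows before grouping.

Result:
  WH-A: 2
  WH-East: 4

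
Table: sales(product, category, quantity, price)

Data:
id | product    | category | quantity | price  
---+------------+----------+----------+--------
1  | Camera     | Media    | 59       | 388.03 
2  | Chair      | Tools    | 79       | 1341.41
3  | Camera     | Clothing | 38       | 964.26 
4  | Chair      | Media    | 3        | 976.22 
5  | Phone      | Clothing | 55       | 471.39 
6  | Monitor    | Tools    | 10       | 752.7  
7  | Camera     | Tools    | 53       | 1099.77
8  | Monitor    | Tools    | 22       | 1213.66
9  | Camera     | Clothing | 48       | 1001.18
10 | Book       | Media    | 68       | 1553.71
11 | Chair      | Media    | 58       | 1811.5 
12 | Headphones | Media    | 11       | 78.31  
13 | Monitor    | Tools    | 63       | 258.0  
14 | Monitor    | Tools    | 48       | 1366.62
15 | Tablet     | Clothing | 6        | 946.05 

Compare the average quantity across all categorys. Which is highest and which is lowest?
SELECT category, AVG(quantity)
FROM sales
GROUP BY category
ORDER BY AVG(quantity)

All groups:
  Clothing: 36.75
  Media: 39.80
  Tools: 45.83

Highest: Tools (45.83)
Lowest: Clothing (36.75)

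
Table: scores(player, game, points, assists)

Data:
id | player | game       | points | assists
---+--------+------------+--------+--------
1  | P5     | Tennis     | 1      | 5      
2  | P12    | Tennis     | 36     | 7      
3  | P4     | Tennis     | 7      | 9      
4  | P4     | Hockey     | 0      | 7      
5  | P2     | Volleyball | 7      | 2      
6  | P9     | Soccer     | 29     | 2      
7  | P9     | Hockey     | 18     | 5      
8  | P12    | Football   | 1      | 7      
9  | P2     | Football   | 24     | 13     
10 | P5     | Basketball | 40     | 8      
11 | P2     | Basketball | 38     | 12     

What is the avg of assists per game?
SELECT game, AVG(assists) as result
FROM scores
GROUP BY game

Result:
  Basketball: 10.00
  Football: 10.00
  Hockey: 6.00
  Soccer: 2.00
  Tennis: 7.00
  Volleyball: 2.00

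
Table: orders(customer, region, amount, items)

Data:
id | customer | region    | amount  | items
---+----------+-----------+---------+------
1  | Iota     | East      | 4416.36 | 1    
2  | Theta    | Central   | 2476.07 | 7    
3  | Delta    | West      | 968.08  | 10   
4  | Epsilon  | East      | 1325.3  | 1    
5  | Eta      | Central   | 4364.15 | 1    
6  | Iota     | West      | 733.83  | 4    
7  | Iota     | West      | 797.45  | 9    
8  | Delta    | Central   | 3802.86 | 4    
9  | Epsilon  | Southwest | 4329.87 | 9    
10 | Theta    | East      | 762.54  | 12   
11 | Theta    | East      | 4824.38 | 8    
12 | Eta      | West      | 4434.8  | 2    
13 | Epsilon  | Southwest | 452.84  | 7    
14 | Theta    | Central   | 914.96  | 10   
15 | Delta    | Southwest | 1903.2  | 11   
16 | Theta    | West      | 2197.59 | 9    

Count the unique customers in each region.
SELECT region, COUNT(DISTINCT customer)
FROM orders
GROUP BY region

Result:
  Central: 3 distinct
  East: 3 distinct
  Southwest: 2 distinct
  West: 4 distinct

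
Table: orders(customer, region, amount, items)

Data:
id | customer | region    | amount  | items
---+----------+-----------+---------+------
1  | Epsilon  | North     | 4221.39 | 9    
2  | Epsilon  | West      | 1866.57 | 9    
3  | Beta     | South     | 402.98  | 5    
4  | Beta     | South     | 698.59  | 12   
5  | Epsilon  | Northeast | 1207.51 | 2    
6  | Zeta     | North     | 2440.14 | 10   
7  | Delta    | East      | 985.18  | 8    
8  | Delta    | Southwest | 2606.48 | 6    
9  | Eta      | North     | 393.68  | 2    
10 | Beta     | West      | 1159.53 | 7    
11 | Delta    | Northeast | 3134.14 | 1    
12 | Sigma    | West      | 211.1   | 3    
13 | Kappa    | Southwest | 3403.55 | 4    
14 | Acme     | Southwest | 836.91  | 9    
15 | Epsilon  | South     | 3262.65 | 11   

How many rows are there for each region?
SELECT region, COUNT(*) as count
FROM orders
GROUP BY region

Result:
  East: 1
  North: 3
  Northeast: 2
  South: 3
  Southwest: 3
  West: 3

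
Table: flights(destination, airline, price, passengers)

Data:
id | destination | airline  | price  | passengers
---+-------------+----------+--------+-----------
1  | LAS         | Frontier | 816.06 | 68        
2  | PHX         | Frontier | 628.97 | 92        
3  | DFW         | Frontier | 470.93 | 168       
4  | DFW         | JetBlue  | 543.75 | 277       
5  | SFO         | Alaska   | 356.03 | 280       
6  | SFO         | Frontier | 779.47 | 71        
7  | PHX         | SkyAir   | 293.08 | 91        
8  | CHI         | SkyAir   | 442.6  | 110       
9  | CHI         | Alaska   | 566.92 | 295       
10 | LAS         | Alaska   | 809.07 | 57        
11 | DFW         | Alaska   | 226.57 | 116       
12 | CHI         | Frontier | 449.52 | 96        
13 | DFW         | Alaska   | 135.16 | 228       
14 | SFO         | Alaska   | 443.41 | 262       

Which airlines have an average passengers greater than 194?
SELECT airline, AVG(passengers)
FROM flights
GROUP BY airline
HAVING AVG(passengers) > 194

Result:
  Alaska: avg=206.33
  JetBlue: avg=277.00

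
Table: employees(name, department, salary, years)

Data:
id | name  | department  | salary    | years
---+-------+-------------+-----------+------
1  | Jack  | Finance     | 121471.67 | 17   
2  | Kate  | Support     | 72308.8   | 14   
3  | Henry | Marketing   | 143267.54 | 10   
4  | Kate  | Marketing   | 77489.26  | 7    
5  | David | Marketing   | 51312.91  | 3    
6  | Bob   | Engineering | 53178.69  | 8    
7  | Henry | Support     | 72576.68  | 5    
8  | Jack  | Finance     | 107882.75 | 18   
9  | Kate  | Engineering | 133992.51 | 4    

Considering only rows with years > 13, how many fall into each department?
SELECT department, COUNT(*)
FROM employees
WHERE years > 13
GROUP BY department

Note: WHERE filters rows before grouping.

Result:
  Finance: 2
  Support: 1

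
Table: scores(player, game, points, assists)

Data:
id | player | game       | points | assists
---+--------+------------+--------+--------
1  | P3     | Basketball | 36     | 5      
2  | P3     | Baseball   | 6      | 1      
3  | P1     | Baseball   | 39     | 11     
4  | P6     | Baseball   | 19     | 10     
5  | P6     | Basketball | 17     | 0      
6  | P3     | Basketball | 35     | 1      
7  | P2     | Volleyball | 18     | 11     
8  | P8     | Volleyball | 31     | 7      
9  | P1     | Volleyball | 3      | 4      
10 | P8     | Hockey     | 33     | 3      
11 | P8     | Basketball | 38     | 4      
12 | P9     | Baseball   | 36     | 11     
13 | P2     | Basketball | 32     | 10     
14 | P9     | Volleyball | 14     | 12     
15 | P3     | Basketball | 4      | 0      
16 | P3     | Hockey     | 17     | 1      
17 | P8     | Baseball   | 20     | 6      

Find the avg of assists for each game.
SELECT game, AVG(assists) as result
FROM scores
GROUP BY game

Result:
  Baseball: 7.80
  Basketball: 3.33
  Hockey: 2.00
  Volleyball: 8.50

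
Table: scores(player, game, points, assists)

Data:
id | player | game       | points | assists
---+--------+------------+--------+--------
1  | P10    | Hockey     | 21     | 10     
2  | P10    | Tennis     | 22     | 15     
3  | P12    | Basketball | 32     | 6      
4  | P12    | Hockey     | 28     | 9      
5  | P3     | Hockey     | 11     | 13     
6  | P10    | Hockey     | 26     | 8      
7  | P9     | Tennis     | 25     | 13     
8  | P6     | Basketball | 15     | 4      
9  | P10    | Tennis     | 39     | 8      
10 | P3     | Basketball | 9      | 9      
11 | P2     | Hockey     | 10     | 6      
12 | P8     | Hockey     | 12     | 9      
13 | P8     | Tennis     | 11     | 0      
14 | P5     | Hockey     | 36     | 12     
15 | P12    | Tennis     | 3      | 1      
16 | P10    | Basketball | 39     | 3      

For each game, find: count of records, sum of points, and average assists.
SELECT game,
       COUNT(*) as cnt,
       SUM(points) as total_points,
       AVG(assists) as avg_assists
FROM scores
GROUP BY game

Result:
  Basketball: 4 records, 95 total points, 5.50 avg assists
  Hockey: 7 records, 144 total points, 9.57 avg assists
  Tennis: 5 records, 100 total points, 7.40 avg assists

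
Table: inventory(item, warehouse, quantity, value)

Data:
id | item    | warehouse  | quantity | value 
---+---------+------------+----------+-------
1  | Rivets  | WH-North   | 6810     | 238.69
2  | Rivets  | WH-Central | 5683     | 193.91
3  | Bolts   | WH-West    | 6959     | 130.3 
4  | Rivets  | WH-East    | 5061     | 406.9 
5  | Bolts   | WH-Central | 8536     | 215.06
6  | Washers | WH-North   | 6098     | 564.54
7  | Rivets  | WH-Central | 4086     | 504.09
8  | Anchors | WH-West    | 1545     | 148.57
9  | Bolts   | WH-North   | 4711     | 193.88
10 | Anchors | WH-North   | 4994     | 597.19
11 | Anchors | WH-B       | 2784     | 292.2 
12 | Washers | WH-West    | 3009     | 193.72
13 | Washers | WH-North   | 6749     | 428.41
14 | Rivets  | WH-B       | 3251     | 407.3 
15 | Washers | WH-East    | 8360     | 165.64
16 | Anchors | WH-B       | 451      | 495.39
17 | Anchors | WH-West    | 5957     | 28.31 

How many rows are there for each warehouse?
SELECT warehouse, COUNT(*) as count
FROM inventory
GROUP BY warehouse

Result:
  WH-B: 3
  WH-Central: 3
  WH-East: 2
  WH-North: 5
  WH-West: 4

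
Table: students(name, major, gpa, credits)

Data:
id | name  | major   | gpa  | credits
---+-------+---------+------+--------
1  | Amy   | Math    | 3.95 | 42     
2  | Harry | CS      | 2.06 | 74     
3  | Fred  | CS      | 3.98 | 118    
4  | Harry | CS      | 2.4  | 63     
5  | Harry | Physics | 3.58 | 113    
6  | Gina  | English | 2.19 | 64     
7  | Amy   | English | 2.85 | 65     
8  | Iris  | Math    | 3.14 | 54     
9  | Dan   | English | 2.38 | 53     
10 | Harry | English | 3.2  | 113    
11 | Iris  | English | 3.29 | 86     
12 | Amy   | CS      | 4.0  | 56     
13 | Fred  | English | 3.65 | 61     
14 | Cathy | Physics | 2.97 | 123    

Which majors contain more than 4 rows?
SELECT major, COUNT(*) as cnt
FROM students
GROUP BY major
HAVING COUNT(*) > 4

Result:
  English: 6

Note: HAVING filters groups after aggregation, WHERE filters rows before.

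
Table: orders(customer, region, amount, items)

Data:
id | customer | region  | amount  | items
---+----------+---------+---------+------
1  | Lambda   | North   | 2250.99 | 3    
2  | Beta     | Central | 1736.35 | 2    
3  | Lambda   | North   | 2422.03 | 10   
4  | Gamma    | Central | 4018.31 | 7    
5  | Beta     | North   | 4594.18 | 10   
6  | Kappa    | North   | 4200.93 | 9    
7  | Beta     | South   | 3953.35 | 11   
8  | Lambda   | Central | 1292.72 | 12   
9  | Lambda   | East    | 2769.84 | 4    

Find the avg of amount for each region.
SELECT region, AVG(amount) as result
FROM orders
GROUP BY region

Result:
  Central: 2349.13
  East: 2769.84
  North: 3367.03
  South: 3953.35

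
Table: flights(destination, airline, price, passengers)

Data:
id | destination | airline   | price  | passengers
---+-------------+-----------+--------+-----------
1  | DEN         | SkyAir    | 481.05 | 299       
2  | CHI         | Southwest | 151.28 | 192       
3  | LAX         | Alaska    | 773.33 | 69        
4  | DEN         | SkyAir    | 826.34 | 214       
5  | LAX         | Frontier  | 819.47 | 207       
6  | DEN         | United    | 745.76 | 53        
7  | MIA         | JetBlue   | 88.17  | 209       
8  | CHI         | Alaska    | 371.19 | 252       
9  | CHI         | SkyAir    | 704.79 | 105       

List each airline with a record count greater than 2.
SELECT airline, COUNT(*) as cnt
FROM flights
GROUP BY airline
HAVING COUNT(*) > 2

Result:
  SkyAir: 3

Note: HAVING filters groups after aggregation, WHERE filters rows before.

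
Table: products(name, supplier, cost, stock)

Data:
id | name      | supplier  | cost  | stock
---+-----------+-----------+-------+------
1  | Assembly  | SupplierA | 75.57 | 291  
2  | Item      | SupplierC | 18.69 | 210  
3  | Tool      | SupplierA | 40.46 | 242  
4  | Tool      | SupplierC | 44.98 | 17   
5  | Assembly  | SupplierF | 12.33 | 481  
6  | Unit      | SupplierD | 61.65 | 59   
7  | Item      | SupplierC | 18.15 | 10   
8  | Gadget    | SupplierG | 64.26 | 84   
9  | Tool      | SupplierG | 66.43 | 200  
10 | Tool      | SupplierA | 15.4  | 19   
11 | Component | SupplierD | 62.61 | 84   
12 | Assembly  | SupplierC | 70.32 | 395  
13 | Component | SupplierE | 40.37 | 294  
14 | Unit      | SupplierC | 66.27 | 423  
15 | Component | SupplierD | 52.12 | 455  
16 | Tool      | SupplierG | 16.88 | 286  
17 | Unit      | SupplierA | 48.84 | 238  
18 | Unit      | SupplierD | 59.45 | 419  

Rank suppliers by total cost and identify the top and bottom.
SELECT supplier, SUM(cost)
FROM products
GROUP BY supplier
ORDER BY SUM(cost)

All groups:
  SupplierF: 12.33
  SupplierE: 40.37
  SupplierG: 147.57
  SupplierA: 180.27
  SupplierC: 218.41
  SupplierD: 235.83

Highest: SupplierD (235.83)
Lowest: SupplierF (12.33)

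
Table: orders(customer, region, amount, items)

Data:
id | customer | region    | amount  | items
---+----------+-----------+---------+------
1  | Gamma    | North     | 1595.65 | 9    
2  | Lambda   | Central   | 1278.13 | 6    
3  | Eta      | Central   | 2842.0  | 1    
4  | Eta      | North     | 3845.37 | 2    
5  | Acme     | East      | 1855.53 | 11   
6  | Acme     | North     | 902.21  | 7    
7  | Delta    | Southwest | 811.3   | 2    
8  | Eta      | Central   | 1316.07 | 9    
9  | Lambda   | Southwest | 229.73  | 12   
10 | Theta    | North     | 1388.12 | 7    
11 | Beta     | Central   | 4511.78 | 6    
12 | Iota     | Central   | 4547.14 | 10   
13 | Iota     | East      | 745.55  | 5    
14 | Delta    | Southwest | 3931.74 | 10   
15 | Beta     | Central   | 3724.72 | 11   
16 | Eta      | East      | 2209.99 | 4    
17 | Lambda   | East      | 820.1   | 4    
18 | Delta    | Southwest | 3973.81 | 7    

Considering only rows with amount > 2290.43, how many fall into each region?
SELECT region, COUNT(*)
FROM orders
WHERE amount > 2290.43
GROUP BY region

Note: WHERE filters rows before grouping.

Result:
  Central: 4
  North: 1
  Southwest: 2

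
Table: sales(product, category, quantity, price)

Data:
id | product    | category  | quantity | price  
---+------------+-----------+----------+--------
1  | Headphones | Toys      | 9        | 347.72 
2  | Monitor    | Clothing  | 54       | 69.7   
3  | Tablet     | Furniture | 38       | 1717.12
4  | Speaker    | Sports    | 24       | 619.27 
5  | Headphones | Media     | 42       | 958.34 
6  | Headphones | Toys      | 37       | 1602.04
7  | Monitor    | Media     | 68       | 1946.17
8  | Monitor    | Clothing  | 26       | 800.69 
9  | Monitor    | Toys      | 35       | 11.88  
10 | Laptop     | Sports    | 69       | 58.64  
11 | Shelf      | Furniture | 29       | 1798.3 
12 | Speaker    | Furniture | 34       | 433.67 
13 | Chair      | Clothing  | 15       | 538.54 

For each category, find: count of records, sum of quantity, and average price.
SELECT category,
       COUNT(*) as cnt,
       SUM(quantity) as total_quantity,
       AVG(price) as avg_price
FROM sales
GROUP BY category

Result:
  Clothing: 3 records, 95 total quantity, 469.64 avg price
  Furniture: 3 records, 101 total quantity, 1316.36 avg price
  Media: 2 records, 110 total quantity, 1452.26 avg price
  Sports: 2 records, 93 total quantity, 338.96 avg price
  Toys: 3 records, 81 total quantity, 653.88 avg price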